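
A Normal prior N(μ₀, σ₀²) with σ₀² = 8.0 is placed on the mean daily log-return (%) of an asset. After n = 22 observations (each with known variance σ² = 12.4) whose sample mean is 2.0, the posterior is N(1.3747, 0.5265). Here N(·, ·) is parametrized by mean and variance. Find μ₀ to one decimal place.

The posterior mean is a precision-weighted average: μ_n = (τ₀μ₀ + τ_data·x̄)/(τ₀+τ_data), with τ₀=1/σ₀² and τ_data=n/σ².
Here τ₀ = 1/8.0 = 0.125000 and τ_data = 22/12.4 = 1.774194, so τ_n = 1.899194.
Rearranging for μ₀: μ₀ = (μ_n·τ_n − τ_data·x̄)/τ₀ = (1.3747·1.899194 − 1.774194·2.0) / 0.125000 = -0.937566/0.125000 ≈ -7.5.

μ₀ = -7.5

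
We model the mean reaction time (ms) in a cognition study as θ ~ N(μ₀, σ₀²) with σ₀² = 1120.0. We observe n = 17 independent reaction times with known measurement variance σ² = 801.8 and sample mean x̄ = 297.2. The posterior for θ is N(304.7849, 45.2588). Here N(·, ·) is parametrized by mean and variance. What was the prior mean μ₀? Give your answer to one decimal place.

The posterior mean is a precision-weighted average: μ_n = (τ₀μ₀ + τ_data·x̄)/(τ₀+τ_data), with τ₀=1/σ₀² and τ_data=n/σ².
Here τ₀ = 1/1120.0 = 0.000893 and τ_data = 17/801.8 = 0.021202, so τ_n = 0.022095.
Rearranging for μ₀: μ₀ = (μ_n·τ_n − τ_data·x̄)/τ₀ = (304.7849·0.022095 − 0.021202·297.2) / 0.000893 = 0.432988/0.000893 ≈ 484.9.

μ₀ = 484.9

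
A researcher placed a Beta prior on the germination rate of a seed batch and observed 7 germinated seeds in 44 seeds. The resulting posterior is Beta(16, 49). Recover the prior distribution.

Beta(9, 12)

A Beta(α, β) prior with s successes and f failures in binomial data gives a Beta(α+s, β+f) posterior.
Subtract the data counts: 16−7=9, 49−37=12.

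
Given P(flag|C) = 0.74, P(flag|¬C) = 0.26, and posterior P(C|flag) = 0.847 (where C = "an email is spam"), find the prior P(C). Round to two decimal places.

P(C) = 0.66

Bayes' rule in odds form gives O(C|E) = O(C)·[P(E|C)/P(E|¬C)], hence O(C) = O(C|E)/LR.
Posterior odds = 0.847/(1−0.847) = 5.5359. LR = 0.74/0.26 = 2.8462.
Prior odds = 5.5359/2.8462 = 1.9450, so P(C) = 1.9450/(1+1.9450) ≈ 0.66.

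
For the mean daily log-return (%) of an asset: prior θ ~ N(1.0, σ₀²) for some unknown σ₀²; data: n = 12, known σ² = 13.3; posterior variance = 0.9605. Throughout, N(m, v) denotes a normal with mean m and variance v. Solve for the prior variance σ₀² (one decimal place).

σ₀² = 7.2

Posterior precision equals prior precision plus data precision: 1/σ_n² = 1/σ₀² + n/σ².
So 1/σ₀² = 1/0.9605 − 12/13.3 = 1.041124 − 0.902256 = 0.138868.
Hence σ₀² = 1/0.138868 ≈ 7.2.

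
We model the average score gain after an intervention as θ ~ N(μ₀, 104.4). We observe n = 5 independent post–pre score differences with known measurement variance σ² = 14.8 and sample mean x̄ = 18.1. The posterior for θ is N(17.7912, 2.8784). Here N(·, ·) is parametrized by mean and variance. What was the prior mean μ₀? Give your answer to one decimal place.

With known observation variance, the Normal–Normal posterior has precision τ_n = τ₀ + n/σ² and mean μ_n = (τ₀μ₀ + (n/σ²)x̄)/τ_n.
Here τ₀ = 1/104.4 = 0.009579 and τ_data = 5/14.8 = 0.337838, so τ_n = 0.347417.
Rearranging for μ₀: μ₀ = (μ_n·τ_n − τ_data·x̄)/τ₀ = (17.7912·0.347417 − 0.337838·18.1) / 0.009579 = 0.066098/0.009579 ≈ 6.9.

μ₀ = 6.9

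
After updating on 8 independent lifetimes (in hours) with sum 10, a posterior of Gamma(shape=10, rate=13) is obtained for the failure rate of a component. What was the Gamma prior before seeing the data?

Gamma(shape=2, rate=3)

For an exponential likelihood with a Gamma(α, β) prior on the rate, n observations with total T give posterior Gamma(α+n, β+T).
So α = 10 − 8 = 2 and β = 13 − 10 = 3.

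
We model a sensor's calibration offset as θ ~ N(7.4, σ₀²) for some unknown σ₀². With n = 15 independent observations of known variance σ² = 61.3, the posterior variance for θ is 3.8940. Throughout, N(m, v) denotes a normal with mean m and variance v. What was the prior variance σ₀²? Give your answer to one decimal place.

σ₀² = 82.6

Posterior precision equals prior precision plus data precision: 1/σ_n² = 1/σ₀² + n/σ².
So 1/σ₀² = 1/3.8940 − 15/61.3 = 0.256805 − 0.244698 = 0.012107.
Hence σ₀² = 1/0.012107 ≈ 82.6.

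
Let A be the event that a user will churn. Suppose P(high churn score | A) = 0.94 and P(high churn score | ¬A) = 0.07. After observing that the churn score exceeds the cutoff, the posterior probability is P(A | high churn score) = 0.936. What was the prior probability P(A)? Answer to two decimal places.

P(A) = 0.52

In odds form, posterior odds = prior odds × likelihood ratio, so prior odds = posterior odds ÷ LR.
Posterior odds = 0.936/(1−0.936) = 14.6250. LR = 0.94/0.07 = 13.4286.
Prior odds = 14.6250/13.4286 = 1.0891, so P(A) = 1.0891/(1+1.0891) ≈ 0.52.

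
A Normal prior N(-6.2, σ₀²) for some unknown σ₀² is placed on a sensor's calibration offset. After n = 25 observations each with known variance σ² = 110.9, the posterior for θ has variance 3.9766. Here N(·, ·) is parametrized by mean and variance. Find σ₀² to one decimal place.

Posterior precision equals prior precision plus data precision: 1/σ_n² = 1/σ₀² + n/σ².
So 1/σ₀² = 1/3.9766 − 25/110.9 = 0.251471 − 0.225428 = 0.026043.
Hence σ₀² = 1/0.026043 ≈ 38.4.

σ₀² = 38.4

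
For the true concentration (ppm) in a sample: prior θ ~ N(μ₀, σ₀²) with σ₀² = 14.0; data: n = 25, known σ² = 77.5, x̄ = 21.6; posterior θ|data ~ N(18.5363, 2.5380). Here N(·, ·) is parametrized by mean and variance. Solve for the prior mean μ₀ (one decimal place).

μ₀ = 4.7

With known observation variance, the Normal–Normal posterior has precision τ_n = τ₀ + n/σ² and mean μ_n = (τ₀μ₀ + (n/σ²)x̄)/τ_n.
Here τ₀ = 1/14.0 = 0.071429 and τ_data = 25/77.5 = 0.322581, so τ_n = 0.394010.
Rearranging for μ₀: μ₀ = (μ_n·τ_n − τ_data·x̄)/τ₀ = (18.5363·0.394010 − 0.322581·21.6) / 0.071429 = 0.335738/0.071429 ≈ 4.7.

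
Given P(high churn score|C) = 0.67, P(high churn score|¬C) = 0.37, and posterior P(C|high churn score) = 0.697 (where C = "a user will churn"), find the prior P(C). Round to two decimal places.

P(C) = 0.56

In odds form, posterior odds = prior odds × likelihood ratio, so prior odds = posterior odds ÷ LR.
Posterior odds = 0.697/(1−0.697) = 2.3003. LR = 0.67/0.37 = 1.8108.
Prior odds = 2.3003/1.8108 = 1.2703, so P(C) = 1.2703/(1+1.2703) ≈ 0.56.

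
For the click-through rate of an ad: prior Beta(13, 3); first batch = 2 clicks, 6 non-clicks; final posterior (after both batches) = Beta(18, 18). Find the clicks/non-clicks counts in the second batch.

Because Beta–binomial updating is additive in the counts, the combined data contributed (α_post−α_prior, β_post−β_prior) successes and failures.
Total across both batches: 18−13=5 clicks, 18−3=15 non-clicks.
Subtract the first batch: 5−2=3 clicks and 15−6=9 non-clicks.

3 clicks and 9 non-clicks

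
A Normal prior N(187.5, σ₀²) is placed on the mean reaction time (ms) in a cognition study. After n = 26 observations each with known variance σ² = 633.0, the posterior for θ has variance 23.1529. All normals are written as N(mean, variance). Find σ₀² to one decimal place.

For the Normal–Normal model with known σ², precisions add: τ_n = τ₀ + n/σ².
So 1/σ₀² = 1/23.1529 − 26/633.0 = 0.043191 − 0.041074 = 0.002117.
Hence σ₀² = 1/0.002117 ≈ 472.4.

σ₀² = 472.4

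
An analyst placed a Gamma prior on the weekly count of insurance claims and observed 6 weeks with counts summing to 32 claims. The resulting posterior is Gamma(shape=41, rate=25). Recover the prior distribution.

A Gamma(α, β) prior (rate parametrization) on a Poisson rate with n observations summing to S gives posterior Gamma(α+S, β+n).
So α = 41 − 32 = 9 and β = 25 − 6 = 19.

Gamma(shape=9, rate=19)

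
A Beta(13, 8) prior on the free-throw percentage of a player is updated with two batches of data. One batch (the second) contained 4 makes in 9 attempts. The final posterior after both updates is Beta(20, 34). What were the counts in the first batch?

3 makes and 21 misses

Because Beta–binomial updating is additive in the counts, the combined data contributed (α_post−α_prior, β_post−β_prior) successes and failures.
Total across both batches: 20−13=7 makes, 34−8=26 misses.
Subtract the second batch: 7−4=3 makes and 26−5=21 misses.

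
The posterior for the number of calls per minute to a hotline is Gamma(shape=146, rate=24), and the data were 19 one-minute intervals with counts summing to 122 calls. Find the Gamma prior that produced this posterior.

A Gamma(α, β) prior (rate parametrization) on a Poisson rate with n observations summing to S gives posterior Gamma(α+S, β+n).
So α = 146 − 122 = 24 and β = 24 − 19 = 5.

Gamma(shape=24, rate=5)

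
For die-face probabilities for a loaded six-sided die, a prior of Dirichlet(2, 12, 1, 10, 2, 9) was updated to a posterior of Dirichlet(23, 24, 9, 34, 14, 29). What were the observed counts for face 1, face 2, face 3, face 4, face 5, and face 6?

counts (21, 12, 8, 24, 12, 20)

For a Dirichlet(α) prior with multinomial counts c, the posterior is Dirichlet(α + c) componentwise.
Counts are posterior − prior componentwise: 23−2=21, 24−12=12, 9−1=8, 34−10=24, 14−2=12, 29−9=20.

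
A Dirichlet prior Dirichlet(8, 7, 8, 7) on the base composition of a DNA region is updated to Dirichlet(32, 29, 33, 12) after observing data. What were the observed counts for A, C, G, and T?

counts (24, 22, 25, 5)

For a Dirichlet(α) prior with multinomial counts c, the posterior is Dirichlet(α + c) componentwise.
Counts are posterior − prior componentwise: 32−8=24, 29−7=22, 33−8=25, 12−7=5.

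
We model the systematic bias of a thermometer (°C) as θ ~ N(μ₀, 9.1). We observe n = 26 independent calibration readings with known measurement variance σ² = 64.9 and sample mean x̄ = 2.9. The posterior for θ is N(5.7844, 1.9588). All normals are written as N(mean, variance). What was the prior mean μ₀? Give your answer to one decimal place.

μ₀ = 16.3

The posterior mean is a precision-weighted average: μ_n = (τ₀μ₀ + τ_data·x̄)/(τ₀+τ_data), with τ₀=1/σ₀² and τ_data=n/σ².
Here τ₀ = 1/9.1 = 0.109890 and τ_data = 26/64.9 = 0.400616, so τ_n = 0.510506.
Rearranging for μ₀: μ₀ = (μ_n·τ_n − τ_data·x̄)/τ₀ = (5.7844·0.510506 − 0.400616·2.9) / 0.109890 = 1.791185/0.109890 ≈ 16.3.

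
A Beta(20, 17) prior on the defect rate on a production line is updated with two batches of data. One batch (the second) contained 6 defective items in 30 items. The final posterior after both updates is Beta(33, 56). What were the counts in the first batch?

Because Beta–binomial updating is additive in the counts, the combined data contributed (α_post−α_prior, β_post−β_prior) successes and failures.
Total across both batches: 33−20=13 defective items, 56−17=39 good items.
Subtract the second batch: 13−6=7 defective items and 39−24=15 good items.

7 defective items and 15 good items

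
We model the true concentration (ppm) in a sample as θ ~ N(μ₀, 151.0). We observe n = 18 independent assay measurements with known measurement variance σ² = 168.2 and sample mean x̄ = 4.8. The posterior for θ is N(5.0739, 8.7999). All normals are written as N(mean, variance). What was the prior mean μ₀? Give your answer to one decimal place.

The posterior mean is a precision-weighted average: μ_n = (τ₀μ₀ + τ_data·x̄)/(τ₀+τ_data), with τ₀=1/σ₀² and τ_data=n/σ².
Here τ₀ = 1/151.0 = 0.006623 and τ_data = 18/168.2 = 0.107015, so τ_n = 0.113638.
Rearranging for μ₀: μ₀ = (μ_n·τ_n − τ_data·x̄)/τ₀ = (5.0739·0.113638 − 0.107015·4.8) / 0.006623 = 0.062916/0.006623 ≈ 9.5.

μ₀ = 9.5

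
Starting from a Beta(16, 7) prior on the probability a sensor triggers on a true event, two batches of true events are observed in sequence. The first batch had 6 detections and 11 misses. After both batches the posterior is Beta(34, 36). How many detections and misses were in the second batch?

Sequential conjugate updates are equivalent to a single update on the pooled data, so total successes = posterior α − prior α and total failures = posterior β − prior β.
Total across both batches: 34−16=18 detections, 36−7=29 misses.
Subtract the first batch: 18−6=12 detections and 29−11=18 misses.

12 detections and 18 misses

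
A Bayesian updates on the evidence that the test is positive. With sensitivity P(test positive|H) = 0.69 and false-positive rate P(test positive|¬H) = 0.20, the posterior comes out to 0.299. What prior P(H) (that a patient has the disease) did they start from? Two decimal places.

P(H) = 0.11

Bayes' rule in odds form gives O(H|E) = O(H)·[P(E|H)/P(E|¬H)], hence O(H) = O(H|E)/LR.
Posterior odds = 0.299/(1−0.299) = 0.4265. LR = 0.69/0.20 = 3.4500.
Prior odds = 0.4265/3.4500 = 0.1236, so P(H) = 0.1236/(1+0.1236) ≈ 0.11.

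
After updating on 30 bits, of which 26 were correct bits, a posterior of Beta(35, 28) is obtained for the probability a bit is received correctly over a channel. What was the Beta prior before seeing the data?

Under Beta–binomial conjugacy the posterior parameters are (α+s, β+f).
Subtract the data counts: 35−26=9, 28−4=24.

Beta(9, 24)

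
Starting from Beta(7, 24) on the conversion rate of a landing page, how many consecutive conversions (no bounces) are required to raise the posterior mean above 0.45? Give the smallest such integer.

After k conversions and 0 bounces the posterior is Beta(7+k, 24), with mean (7+k)/(7+24+k).
Set (7+k)/(31+k) > 0.45 and solve: k > (0.45·31 − 7)/(1 − 0.45) = 12.636.
The smallest integer exceeding 12.636 is 13.

k = 13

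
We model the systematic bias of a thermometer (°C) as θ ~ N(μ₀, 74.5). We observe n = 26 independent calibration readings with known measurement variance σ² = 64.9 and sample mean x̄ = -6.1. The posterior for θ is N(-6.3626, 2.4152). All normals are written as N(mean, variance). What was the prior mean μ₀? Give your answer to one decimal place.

μ₀ = -14.2

The posterior mean is a precision-weighted average: μ_n = (τ₀μ₀ + τ_data·x̄)/(τ₀+τ_data), with τ₀=1/σ₀² and τ_data=n/σ².
Here τ₀ = 1/74.5 = 0.013423 and τ_data = 26/64.9 = 0.400616, so τ_n = 0.414039.
Rearranging for μ₀: μ₀ = (μ_n·τ_n − τ_data·x̄)/τ₀ = (-6.3626·0.414039 − 0.400616·-6.1) / 0.013423 = -0.190607/0.013423 ≈ -14.2.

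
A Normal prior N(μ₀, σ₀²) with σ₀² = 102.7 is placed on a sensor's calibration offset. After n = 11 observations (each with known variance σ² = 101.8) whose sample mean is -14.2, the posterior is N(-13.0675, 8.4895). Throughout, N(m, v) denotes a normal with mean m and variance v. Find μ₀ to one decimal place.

μ₀ = -0.5

The posterior mean is a precision-weighted average: μ_n = (τ₀μ₀ + τ_data·x̄)/(τ₀+τ_data), with τ₀=1/σ₀² and τ_data=n/σ².
Here τ₀ = 1/102.7 = 0.009737 and τ_data = 11/101.8 = 0.108055, so τ_n = 0.117792.
Rearranging for μ₀: μ₀ = (μ_n·τ_n − τ_data·x̄)/τ₀ = (-13.0675·0.117792 − 0.108055·-14.2) / 0.009737 = -0.004866/0.009737 ≈ -0.5.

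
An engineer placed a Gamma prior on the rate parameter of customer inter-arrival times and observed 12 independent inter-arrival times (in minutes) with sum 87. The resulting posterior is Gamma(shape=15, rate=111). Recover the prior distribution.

Gamma(shape=3, rate=24)

Gamma–exponential conjugacy: posterior shape = α + n, posterior rate = β + Σtᵢ.
So α = 15 − 12 = 3 and β = 111 − 87 = 24.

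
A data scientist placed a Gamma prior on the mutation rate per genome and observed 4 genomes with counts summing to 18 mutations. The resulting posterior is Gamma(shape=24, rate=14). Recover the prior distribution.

A Gamma(α, β) prior (rate parametrization) on a Poisson rate with n observations summing to S gives posterior Gamma(α+S, β+n).
So α = 24 − 18 = 6 and β = 14 − 4 = 10.

Gamma(shape=6, rate=10)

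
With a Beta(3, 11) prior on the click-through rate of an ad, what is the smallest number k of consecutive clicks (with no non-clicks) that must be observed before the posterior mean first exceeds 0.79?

After k clicks and 0 non-clicks the posterior is Beta(3+k, 11), with mean (3+k)/(3+11+k).
Set (3+k)/(14+k) > 0.79 and solve: k > (0.79·14 − 3)/(1 − 0.79) = 38.381.
The smallest integer exceeding 38.381 is 39.

k = 39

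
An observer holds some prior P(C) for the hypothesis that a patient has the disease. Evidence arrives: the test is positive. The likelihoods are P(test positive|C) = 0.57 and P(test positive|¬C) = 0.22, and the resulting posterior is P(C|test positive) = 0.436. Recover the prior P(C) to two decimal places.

P(C) = 0.23

Bayes' rule in odds form gives O(C|E) = O(C)·[P(E|C)/P(E|¬C)], hence O(C) = O(C|E)/LR.
Posterior odds = 0.436/(1−0.436) = 0.7730. LR = 0.57/0.22 = 2.5909.
Prior odds = 0.7730/2.5909 = 0.2984, so P(C) = 0.2984/(1+0.2984) ≈ 0.23.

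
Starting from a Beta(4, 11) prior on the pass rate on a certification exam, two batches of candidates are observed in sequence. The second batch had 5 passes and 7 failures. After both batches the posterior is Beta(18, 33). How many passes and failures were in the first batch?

Because Beta–binomial updating is additive in the counts, the combined data contributed (α_post−α_prior, β_post−β_prior) successes and failures.
Total across both batches: 18−4=14 passes, 33−11=22 failures.
Subtract the second batch: 14−5=9 passes and 22−7=15 failures.

9 passes and 15 failures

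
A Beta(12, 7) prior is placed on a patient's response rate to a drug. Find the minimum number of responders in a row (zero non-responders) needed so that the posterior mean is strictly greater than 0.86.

k = 32

After k responders and 0 non-responders the posterior is Beta(12+k, 7), with mean (12+k)/(12+7+k).
Set (12+k)/(19+k) > 0.86 and solve: k > (0.86·19 − 12)/(1 − 0.86) = 31.000.
The smallest integer exceeding 31.000 is 32, and checking k=32: (44)/(51) = 0.8627 > 0.86.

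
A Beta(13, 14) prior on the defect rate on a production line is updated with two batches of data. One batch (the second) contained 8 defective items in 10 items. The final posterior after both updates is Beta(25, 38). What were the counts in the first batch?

4 defective items and 22 good items

Because Beta–binomial updating is additive in the counts, the combined data contributed (α_post−α_prior, β_post−β_prior) successes and failures.
Total across both batches: 25−13=12 defective items, 38−14=24 good items.
Subtract the second batch: 12−8=4 defective items and 24−2=22 good items.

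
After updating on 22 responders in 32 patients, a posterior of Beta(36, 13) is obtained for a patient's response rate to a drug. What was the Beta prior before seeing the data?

Beta(14, 3)

A Beta(α, β) prior with s successes and f failures in binomial data gives a Beta(α+s, β+f) posterior.
Subtract the data counts: 36−22=14, 13−10=3.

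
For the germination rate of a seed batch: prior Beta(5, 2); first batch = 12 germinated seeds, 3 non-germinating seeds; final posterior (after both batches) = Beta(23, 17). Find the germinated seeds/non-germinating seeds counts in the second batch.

6 germinated seeds and 12 non-germinating seeds

Because Beta–binomial updating is additive in the counts, the combined data contributed (α_post−α_prior, β_post−β_prior) successes and failures.
Total across both batches: 23−5=18 germinated seeds, 17−2=15 non-germinating seeds.
Subtract the first batch: 18−12=6 germinated seeds and 15−3=12 non-germinating seeds.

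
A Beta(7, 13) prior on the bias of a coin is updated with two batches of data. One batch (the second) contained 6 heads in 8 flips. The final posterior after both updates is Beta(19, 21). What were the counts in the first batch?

6 heads and 6 tails

Sequential conjugate updates are equivalent to a single update on the pooled data, so total successes = posterior α − prior α and total failures = posterior β − prior β.
Total across both batches: 19−7=12 heads, 21−13=8 tails.
Subtract the second batch: 12−6=6 heads and 8−2=6 tails.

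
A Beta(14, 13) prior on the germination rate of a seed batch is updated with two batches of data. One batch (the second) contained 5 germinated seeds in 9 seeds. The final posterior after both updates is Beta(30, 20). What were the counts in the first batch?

11 germinated seeds and 3 non-germinating seeds

Sequential conjugate updates are equivalent to a single update on the pooled data, so total successes = posterior α − prior α and total failures = posterior β − prior β.
Total across both batches: 30−14=16 germinated seeds, 20−13=7 non-germinating seeds.
Subtract the second batch: 16−5=11 germinated seeds and 7−4=3 non-germinating seeds.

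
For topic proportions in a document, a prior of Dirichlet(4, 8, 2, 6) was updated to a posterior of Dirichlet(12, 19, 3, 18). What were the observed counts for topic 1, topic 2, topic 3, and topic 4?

counts (8, 11, 1, 12)

For a Dirichlet(α) prior with multinomial counts c, the posterior is Dirichlet(α + c) componentwise.
Counts are posterior − prior componentwise: 12−4=8, 19−8=11, 3−2=1, 18−6=12.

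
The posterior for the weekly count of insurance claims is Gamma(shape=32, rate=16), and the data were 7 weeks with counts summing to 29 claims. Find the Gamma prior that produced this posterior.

Gamma(shape=3, rate=9)

Gamma–Poisson conjugacy: posterior shape = α + Σxᵢ, posterior rate = β + n.
So α = 32 − 29 = 3 and β = 16 − 7 = 9.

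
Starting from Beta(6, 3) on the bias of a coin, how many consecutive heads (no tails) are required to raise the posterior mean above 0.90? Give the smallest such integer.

After k heads and 0 tails the posterior is Beta(6+k, 3), with mean (6+k)/(6+3+k).
Set (6+k)/(9+k) > 0.90 and solve: k > (0.90·9 − 6)/(1 − 0.90) = 21.000.
The smallest integer exceeding 21.000 is 22.

k = 22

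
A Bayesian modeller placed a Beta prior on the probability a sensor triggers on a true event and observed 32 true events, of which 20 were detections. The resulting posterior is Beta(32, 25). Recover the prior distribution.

Under Beta–binomial conjugacy the posterior parameters are (α+s, β+f).
Subtract the data counts: 32−20=12, 25−12=13.

Beta(12, 13)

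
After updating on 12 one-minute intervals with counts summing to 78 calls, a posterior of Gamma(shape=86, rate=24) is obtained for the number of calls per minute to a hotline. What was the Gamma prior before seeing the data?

Gamma–Poisson conjugacy: posterior shape = α + Σxᵢ, posterior rate = β + n.
So α = 86 − 78 = 8 and β = 24 − 12 = 12.

Gamma(shape=8, rate=12)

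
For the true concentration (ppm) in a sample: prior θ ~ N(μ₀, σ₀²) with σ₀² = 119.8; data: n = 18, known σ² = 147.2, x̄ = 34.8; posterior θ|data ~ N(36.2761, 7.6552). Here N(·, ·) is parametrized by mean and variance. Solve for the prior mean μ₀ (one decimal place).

The posterior mean is a precision-weighted average: μ_n = (τ₀μ₀ + τ_data·x̄)/(τ₀+τ_data), with τ₀=1/σ₀² and τ_data=n/σ².
Here τ₀ = 1/119.8 = 0.008347 and τ_data = 18/147.2 = 0.122283, so τ_n = 0.130630.
Rearranging for μ₀: μ₀ = (μ_n·τ_n − τ_data·x̄)/τ₀ = (36.2761·0.130630 − 0.122283·34.8) / 0.008347 = 0.483299/0.008347 ≈ 57.9.

μ₀ = 57.9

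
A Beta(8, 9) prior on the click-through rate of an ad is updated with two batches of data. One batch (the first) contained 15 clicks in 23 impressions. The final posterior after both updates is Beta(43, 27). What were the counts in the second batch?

20 clicks and 10 non-clicks

Sequential conjugate updates are equivalent to a single update on the pooled data, so total successes = posterior α − prior α and total failures = posterior β − prior β.
Total across both batches: 43−8=35 clicks, 27−9=18 non-clicks.
Subtract the first batch: 35−15=20 clicks and 18−8=10 non-clicks.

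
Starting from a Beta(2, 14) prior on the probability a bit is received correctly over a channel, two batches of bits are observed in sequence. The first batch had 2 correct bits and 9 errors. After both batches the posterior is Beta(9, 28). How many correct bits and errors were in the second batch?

5 correct bits and 5 errors

Because Beta–binomial updating is additive in the counts, the combined data contributed (α_post−α_prior, β_post−β_prior) successes and failures.
Total across both batches: 9−2=7 correct bits, 28−14=14 errors.
Subtract the first batch: 7−2=5 correct bits and 14−9=5 errors.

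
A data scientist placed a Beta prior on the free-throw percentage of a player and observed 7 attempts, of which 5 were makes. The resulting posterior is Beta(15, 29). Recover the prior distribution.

Beta(10, 27)

Under Beta–binomial conjugacy the posterior parameters are (a+s, b+f).
Subtract the data counts: 15−5=10, 29−2=27.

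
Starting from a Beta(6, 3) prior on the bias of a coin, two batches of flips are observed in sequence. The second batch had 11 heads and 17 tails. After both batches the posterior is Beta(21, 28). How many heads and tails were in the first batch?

4 heads and 8 tails

Sequential conjugate updates are equivalent to a single update on the pooled data, so total successes = posterior α − prior α and total failures = posterior β − prior β.
Total across both batches: 21−6=15 heads, 28−3=25 tails.
Subtract the second batch: 15−11=4 heads and 25−17=8 tails.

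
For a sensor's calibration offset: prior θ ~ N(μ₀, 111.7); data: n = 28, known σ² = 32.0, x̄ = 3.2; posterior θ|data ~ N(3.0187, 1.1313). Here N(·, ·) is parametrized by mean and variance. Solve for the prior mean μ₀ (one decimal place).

The posterior mean is a precision-weighted average: μ_n = (τ₀μ₀ + τ_data·x̄)/(τ₀+τ_data), with τ₀=1/σ₀² and τ_data=n/σ².
Here τ₀ = 1/111.7 = 0.008953 and τ_data = 28/32.0 = 0.875000, so τ_n = 0.883953.
Rearranging for μ₀: μ₀ = (μ_n·τ_n − τ_data·x̄)/τ₀ = (3.0187·0.883953 − 0.875000·3.2) / 0.008953 = -0.131611/0.008953 ≈ -14.7.

μ₀ = -14.7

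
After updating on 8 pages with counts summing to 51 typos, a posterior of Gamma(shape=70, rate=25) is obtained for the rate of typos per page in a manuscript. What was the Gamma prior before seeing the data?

Gamma(shape=19, rate=17)

Gamma–Poisson conjugacy: posterior shape = α + Σxᵢ, posterior rate = β + n.
So α = 70 − 51 = 19 and β = 25 − 8 = 17.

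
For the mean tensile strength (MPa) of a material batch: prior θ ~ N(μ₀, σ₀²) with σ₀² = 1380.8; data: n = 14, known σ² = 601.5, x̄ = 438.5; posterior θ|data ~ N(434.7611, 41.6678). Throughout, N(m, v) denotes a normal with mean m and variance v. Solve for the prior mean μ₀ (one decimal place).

μ₀ = 314.6

The posterior mean is a precision-weighted average: μ_n = (τ₀μ₀ + τ_data·x̄)/(τ₀+τ_data), with τ₀=1/σ₀² and τ_data=n/σ².
Here τ₀ = 1/1380.8 = 0.000724 and τ_data = 14/601.5 = 0.023275, so τ_n = 0.023999.
Rearranging for μ₀: μ₀ = (μ_n·τ_n − τ_data·x̄)/τ₀ = (434.7611·0.023999 − 0.023275·438.5) / 0.000724 = 0.227744/0.000724 ≈ 314.6.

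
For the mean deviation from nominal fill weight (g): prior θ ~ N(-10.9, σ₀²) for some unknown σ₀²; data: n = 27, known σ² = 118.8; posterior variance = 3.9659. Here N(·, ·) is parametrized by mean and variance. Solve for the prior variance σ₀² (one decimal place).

Posterior precision equals prior precision plus data precision: 1/σ_n² = 1/σ₀² + n/σ².
So 1/σ₀² = 1/3.9659 − 27/118.8 = 0.252150 − 0.227273 = 0.024877.
Hence σ₀² = 1/0.024877 ≈ 40.2.

σ₀² = 40.2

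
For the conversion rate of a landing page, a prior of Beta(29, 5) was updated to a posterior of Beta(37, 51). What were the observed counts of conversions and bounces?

8 conversions and 46 bounces

A Beta(a, b) prior with s successes and f failures in binomial data gives a Beta(a+s, b+f) posterior.
So s = 37 − 29 = 8 and f = 51 − 5 = 46.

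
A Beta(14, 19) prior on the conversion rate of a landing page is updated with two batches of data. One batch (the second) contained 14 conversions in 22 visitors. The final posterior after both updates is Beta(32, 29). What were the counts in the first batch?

4 conversions and 2 bounces

Because Beta–binomial updating is additive in the counts, the combined data contributed (α_post−α_prior, β_post−β_prior) successes and failures.
Total across both batches: 32−14=18 conversions, 29−19=10 bounces.
Subtract the second batch: 18−14=4 conversions and 10−8=2 bounces.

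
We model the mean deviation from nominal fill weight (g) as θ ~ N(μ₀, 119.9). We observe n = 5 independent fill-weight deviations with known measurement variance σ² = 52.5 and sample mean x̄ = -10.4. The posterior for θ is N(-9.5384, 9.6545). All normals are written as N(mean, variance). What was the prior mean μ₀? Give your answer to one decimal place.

With known observation variance, the Normal–Normal posterior has precision τ_n = τ₀ + n/σ² and mean μ_n = (τ₀μ₀ + (n/σ²)x̄)/τ_n.
Here τ₀ = 1/119.9 = 0.008340 and τ_data = 5/52.5 = 0.095238, so τ_n = 0.103578.
Rearranging for μ₀: μ₀ = (μ_n·τ_n − τ_data·x̄)/τ₀ = (-9.5384·0.103578 − 0.095238·-10.4) / 0.008340 = 0.002507/0.008340 ≈ 0.3.

μ₀ = 0.3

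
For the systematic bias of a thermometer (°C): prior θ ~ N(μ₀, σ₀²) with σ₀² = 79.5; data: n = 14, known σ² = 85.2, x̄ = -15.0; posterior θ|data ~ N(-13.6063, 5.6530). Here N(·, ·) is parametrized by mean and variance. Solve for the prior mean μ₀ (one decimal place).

μ₀ = 4.6

With known observation variance, the Normal–Normal posterior has precision τ_n = τ₀ + n/σ² and mean μ_n = (τ₀μ₀ + (n/σ²)x̄)/τ_n.
Here τ₀ = 1/79.5 = 0.012579 and τ_data = 14/85.2 = 0.164319, so τ_n = 0.176898.
Rearranging for μ₀: μ₀ = (μ_n·τ_n − τ_data·x̄)/τ₀ = (-13.6063·0.176898 − 0.164319·-15.0) / 0.012579 = 0.057858/0.012579 ≈ 4.6.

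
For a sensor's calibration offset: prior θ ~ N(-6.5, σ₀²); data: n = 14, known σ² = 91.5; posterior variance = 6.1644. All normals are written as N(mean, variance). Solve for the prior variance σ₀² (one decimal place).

For the Normal–Normal model with known σ², precisions add: τ_n = τ₀ + n/σ².
So 1/σ₀² = 1/6.1644 − 14/91.5 = 0.162222 − 0.153005 = 0.009217.
Hence σ₀² = 1/0.009217 ≈ 108.5.

σ₀² = 108.5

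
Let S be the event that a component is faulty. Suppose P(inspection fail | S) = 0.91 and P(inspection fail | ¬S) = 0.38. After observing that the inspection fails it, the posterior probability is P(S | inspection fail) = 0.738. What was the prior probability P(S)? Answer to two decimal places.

Bayes' rule in odds form gives O(S|E) = O(S)·[P(E|S)/P(E|¬S)], hence O(S) = O(S|E)/LR.
Posterior odds = 0.738/(1−0.738) = 2.8168. LR = 0.91/0.38 = 2.3947.
Prior odds = 2.8168/2.3947 = 1.1763, so P(S) = 1.1763/(1+1.1763) ≈ 0.54.

P(S) = 0.54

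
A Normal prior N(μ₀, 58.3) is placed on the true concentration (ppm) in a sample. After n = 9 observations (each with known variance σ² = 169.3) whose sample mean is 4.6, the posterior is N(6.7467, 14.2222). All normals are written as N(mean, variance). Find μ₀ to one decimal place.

The posterior mean is a precision-weighted average: μ_n = (τ₀μ₀ + τ_data·x̄)/(τ₀+τ_data), with τ₀=1/σ₀² and τ_data=n/σ².
Here τ₀ = 1/58.3 = 0.017153 and τ_data = 9/169.3 = 0.053160, so τ_n = 0.070313.
Rearranging for μ₀: μ₀ = (μ_n·τ_n − τ_data·x̄)/τ₀ = (6.7467·0.070313 − 0.053160·4.6) / 0.017153 = 0.229845/0.017153 ≈ 13.4.

μ₀ = 13.4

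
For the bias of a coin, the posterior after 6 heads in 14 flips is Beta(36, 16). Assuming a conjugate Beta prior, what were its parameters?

A Beta(a, b) prior with s successes and f failures in binomial data gives a Beta(a+s, b+f) posterior.
So a = 36 − 6 = 30 and b = 16 − 8 = 8.

Beta(30, 8)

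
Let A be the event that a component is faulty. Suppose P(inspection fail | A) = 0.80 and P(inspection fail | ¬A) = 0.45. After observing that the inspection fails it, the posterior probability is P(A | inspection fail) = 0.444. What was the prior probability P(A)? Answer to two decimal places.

P(A) = 0.31

Bayes' rule in odds form gives O(A|E) = O(A)·[P(E|A)/P(E|¬A)], hence O(A) = O(A|E)/LR.
Posterior odds = 0.444/(1−0.444) = 0.7986. LR = 0.80/0.45 = 1.7778.
Prior odds = 0.7986/1.7778 = 0.4492, so P(A) = 0.4492/(1+0.4492) ≈ 0.31.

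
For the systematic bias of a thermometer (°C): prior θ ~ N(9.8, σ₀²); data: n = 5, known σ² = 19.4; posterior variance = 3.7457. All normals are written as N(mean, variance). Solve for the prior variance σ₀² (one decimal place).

σ₀² = 108.2

Posterior precision equals prior precision plus data precision: 1/σ_n² = 1/σ₀² + n/σ².
So 1/σ₀² = 1/3.7457 − 5/19.4 = 0.266973 − 0.257732 = 0.009241.
Hence σ₀² = 1/0.009241 ≈ 108.2.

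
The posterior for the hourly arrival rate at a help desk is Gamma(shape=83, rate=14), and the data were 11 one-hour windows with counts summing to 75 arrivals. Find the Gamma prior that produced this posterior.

Gamma–Poisson conjugacy: posterior shape = α + Σxᵢ, posterior rate = β + n.
So α = 83 − 75 = 8 and β = 14 − 11 = 3.

Gamma(shape=8, rate=3)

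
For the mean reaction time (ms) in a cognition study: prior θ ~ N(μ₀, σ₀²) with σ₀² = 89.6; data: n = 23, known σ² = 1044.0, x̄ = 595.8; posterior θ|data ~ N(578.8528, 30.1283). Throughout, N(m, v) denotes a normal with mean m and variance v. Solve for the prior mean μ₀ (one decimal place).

μ₀ = 545.4

With known observation variance, the Normal–Normal posterior has precision τ_n = τ₀ + n/σ² and mean μ_n = (τ₀μ₀ + (n/σ²)x̄)/τ_n.
Here τ₀ = 1/89.6 = 0.011161 and τ_data = 23/1044.0 = 0.022031, so τ_n = 0.033192.
Rearranging for μ₀: μ₀ = (μ_n·τ_n − τ_data·x̄)/τ₀ = (578.8528·0.033192 − 0.022031·595.8) / 0.011161 = 6.087212/0.011161 ≈ 545.4.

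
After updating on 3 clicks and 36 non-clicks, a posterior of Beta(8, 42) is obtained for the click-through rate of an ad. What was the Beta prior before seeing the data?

A Beta(a, b) prior with s successes and f failures in binomial data gives a Beta(a+s, b+f) posterior.
Subtract the data counts: 8−3=5, 42−36=6.

Beta(5, 6)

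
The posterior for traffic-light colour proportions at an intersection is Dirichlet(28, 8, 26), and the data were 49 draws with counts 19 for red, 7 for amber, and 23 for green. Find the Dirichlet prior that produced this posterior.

For a Dirichlet(α) prior with multinomial counts c, the posterior is Dirichlet(α + c) componentwise.
Subtract each count from the matching posterior parameter: 28−19=9, 8−7=1, 26−23=3.

Dirichlet(9, 1, 3)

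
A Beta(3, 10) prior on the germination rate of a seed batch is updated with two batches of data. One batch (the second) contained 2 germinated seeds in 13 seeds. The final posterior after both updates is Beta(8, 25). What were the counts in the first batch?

3 germinated seeds and 4 non-germinating seeds

Because Beta–binomial updating is additive in the counts, the combined data contributed (α_post−α_prior, β_post−β_prior) successes and failures.
Total across both batches: 8−3=5 germinated seeds, 25−10=15 non-germinating seeds.
Subtract the second batch: 5−2=3 germinated seeds and 15−11=4 non-germinating seeds.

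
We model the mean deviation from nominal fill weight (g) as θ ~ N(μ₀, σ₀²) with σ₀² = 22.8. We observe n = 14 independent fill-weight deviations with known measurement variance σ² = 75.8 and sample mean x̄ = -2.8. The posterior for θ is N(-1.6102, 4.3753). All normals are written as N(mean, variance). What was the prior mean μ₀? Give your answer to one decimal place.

μ₀ = 3.4

The posterior mean is a precision-weighted average: μ_n = (τ₀μ₀ + τ_data·x̄)/(τ₀+τ_data), with τ₀=1/σ₀² and τ_data=n/σ².
Here τ₀ = 1/22.8 = 0.043860 and τ_data = 14/75.8 = 0.184697, so τ_n = 0.228557.
Rearranging for μ₀: μ₀ = (μ_n·τ_n − τ_data·x̄)/τ₀ = (-1.6102·0.228557 − 0.184697·-2.8) / 0.043860 = 0.149129/0.043860 ≈ 3.4.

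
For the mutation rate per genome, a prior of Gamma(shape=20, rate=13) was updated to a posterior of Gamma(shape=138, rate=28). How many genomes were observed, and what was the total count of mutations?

n = 15 genomes with total 118 mutations

A Gamma(α, β) prior (rate parametrization) on a Poisson rate with n observations summing to S gives posterior Gamma(α+S, β+n).
Matching: Σxᵢ = 138 − 20 = 118 and n = 28 − 13 = 15.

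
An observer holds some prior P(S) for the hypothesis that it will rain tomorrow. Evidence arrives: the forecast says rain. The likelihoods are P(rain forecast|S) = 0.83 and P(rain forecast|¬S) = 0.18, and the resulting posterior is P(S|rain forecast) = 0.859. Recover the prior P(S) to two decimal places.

In odds form, posterior odds = prior odds × likelihood ratio, so prior odds = posterior odds ÷ LR.
Posterior odds = 0.859/(1−0.859) = 6.0922. LR = 0.83/0.18 = 4.6111.
Prior odds = 6.0922/4.6111 = 1.3212, so P(S) = 1.3212/(1+1.3212) ≈ 0.57.

P(S) = 0.57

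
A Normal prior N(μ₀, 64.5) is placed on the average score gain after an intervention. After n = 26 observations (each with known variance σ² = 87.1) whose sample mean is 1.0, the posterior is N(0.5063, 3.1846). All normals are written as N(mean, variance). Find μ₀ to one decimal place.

The posterior mean is a precision-weighted average: μ_n = (τ₀μ₀ + τ_data·x̄)/(τ₀+τ_data), with τ₀=1/σ₀² and τ_data=n/σ².
Here τ₀ = 1/64.5 = 0.015504 and τ_data = 26/87.1 = 0.298507, so τ_n = 0.314011.
Rearranging for μ₀: μ₀ = (μ_n·τ_n − τ_data·x̄)/τ₀ = (0.5063·0.314011 − 0.298507·1.0) / 0.015504 = -0.139523/0.015504 ≈ -9.0.

μ₀ = -9.0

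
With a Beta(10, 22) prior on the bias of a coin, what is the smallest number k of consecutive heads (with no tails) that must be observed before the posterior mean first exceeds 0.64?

k = 30

After k heads and 0 tails the posterior is Beta(10+k, 22), with mean (10+k)/(10+22+k).
Set (10+k)/(32+k) > 0.64 and solve: k > (0.64·32 − 10)/(1 − 0.64) = 29.111.
The smallest integer exceeding 29.111 is 30, and checking k=30: (40)/(62) = 0.6452 > 0.64.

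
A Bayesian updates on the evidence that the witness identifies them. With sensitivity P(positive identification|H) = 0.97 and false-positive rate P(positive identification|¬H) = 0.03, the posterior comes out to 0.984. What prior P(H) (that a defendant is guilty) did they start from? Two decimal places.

P(H) = 0.66

Bayes' rule in odds form gives O(H|E) = O(H)·[P(E|H)/P(E|¬H)], hence O(H) = O(H|E)/LR.
Posterior odds = 0.984/(1−0.984) = 61.5000. LR = 0.97/0.03 = 32.3333.
Prior odds = 61.5000/32.3333 = 1.9021, so P(H) = 1.9021/(1+1.9021) ≈ 0.66.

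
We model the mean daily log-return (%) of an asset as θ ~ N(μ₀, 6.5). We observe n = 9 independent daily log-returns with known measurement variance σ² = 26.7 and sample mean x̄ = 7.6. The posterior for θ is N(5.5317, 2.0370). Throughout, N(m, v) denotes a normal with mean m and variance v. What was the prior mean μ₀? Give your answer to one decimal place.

μ₀ = 1.0

The posterior mean is a precision-weighted average: μ_n = (τ₀μ₀ + τ_data·x̄)/(τ₀+τ_data), with τ₀=1/σ₀² and τ_data=n/σ².
Here τ₀ = 1/6.5 = 0.153846 and τ_data = 9/26.7 = 0.337079, so τ_n = 0.490925.
Rearranging for μ₀: μ₀ = (μ_n·τ_n − τ_data·x̄)/τ₀ = (5.5317·0.490925 − 0.337079·7.6) / 0.153846 = 0.153849/0.153846 ≈ 1.0.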